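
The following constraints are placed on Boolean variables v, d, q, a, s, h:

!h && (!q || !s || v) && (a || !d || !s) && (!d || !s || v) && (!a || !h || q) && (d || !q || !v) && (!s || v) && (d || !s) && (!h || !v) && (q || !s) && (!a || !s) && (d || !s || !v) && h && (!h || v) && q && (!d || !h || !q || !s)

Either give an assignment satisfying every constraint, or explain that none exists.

Unsatisfiable — no assignment works.

Case h = True:
  Clause (!h) is falsified — contradiction.
Case h = False:
  Clause (h) is falsified — contradiction.
Both cases fail, so the formula is unsatisfiable.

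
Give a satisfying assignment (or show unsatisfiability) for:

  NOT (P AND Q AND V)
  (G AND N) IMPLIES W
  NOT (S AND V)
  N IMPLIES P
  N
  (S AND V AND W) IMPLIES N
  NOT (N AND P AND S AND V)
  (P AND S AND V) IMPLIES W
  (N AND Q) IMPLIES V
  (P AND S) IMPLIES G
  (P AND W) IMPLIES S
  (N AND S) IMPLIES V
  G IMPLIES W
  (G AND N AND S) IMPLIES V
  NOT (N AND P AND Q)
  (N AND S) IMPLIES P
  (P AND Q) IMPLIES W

V = True; G = False; N = True; Q = False; W = False; S = False; P = True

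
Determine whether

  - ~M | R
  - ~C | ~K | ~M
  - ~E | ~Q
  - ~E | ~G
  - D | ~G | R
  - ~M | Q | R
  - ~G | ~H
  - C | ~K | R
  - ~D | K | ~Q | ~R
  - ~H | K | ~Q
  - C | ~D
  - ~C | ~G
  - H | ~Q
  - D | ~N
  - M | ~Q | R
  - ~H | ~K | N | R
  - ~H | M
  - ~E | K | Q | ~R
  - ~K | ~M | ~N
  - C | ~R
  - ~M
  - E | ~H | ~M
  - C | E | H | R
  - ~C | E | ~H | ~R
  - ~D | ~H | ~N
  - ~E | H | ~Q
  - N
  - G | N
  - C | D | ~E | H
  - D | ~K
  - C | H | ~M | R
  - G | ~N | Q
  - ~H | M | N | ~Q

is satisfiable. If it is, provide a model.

Unsatisfiable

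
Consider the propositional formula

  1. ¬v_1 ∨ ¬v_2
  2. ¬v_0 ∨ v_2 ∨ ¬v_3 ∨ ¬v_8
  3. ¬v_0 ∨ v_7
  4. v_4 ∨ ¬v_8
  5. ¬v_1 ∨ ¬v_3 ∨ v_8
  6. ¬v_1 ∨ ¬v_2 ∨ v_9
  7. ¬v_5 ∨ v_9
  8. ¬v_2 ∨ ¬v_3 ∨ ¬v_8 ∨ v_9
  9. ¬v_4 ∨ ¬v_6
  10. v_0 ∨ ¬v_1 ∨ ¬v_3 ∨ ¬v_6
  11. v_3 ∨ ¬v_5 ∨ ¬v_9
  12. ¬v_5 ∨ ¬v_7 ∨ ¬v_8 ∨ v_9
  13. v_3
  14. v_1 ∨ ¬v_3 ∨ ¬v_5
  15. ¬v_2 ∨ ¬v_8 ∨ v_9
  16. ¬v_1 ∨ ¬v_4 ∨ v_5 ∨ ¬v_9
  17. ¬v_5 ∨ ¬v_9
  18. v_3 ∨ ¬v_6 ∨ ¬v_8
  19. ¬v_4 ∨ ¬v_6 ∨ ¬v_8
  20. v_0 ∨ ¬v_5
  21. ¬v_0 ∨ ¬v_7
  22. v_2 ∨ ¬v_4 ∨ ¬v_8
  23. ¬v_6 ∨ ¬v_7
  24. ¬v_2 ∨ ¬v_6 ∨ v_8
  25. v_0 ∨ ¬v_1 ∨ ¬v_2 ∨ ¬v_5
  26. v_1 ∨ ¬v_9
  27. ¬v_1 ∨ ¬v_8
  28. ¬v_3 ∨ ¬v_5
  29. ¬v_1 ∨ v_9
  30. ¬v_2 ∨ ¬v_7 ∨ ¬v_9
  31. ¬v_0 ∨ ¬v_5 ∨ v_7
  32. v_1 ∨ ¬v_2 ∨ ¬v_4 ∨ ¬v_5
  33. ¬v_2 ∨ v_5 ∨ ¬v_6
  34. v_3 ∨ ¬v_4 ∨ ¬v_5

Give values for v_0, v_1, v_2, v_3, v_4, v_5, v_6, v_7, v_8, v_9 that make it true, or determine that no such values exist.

v_0=F, v_1=F, v_2=T, v_3=T, v_4=T, v_5=F, v_6=F, v_7=F, v_8=F, v_9=F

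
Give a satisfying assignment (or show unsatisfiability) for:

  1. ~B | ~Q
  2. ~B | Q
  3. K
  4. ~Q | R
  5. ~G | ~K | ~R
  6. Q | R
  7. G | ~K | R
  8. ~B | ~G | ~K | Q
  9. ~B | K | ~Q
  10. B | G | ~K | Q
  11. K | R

G = False; B = False; R = True; Q = True; K = True

Unit clause (K) forces K = True.
Try G = True:
  (~G | ~K | ~R) forces R = False.
  (~Q | R) forces Q = False.
  clause (Q | R) is falsified — backtrack.
So G = False.
  then (G | ~K | R) forces R = True.
Try B = True:
  (~B | ~Q) forces Q = False.
  clause (~B | Q) is falsified — backtrack.
So B = False.
  then (B | G | ~K | Q) forces Q = True.
All clauses satisfied.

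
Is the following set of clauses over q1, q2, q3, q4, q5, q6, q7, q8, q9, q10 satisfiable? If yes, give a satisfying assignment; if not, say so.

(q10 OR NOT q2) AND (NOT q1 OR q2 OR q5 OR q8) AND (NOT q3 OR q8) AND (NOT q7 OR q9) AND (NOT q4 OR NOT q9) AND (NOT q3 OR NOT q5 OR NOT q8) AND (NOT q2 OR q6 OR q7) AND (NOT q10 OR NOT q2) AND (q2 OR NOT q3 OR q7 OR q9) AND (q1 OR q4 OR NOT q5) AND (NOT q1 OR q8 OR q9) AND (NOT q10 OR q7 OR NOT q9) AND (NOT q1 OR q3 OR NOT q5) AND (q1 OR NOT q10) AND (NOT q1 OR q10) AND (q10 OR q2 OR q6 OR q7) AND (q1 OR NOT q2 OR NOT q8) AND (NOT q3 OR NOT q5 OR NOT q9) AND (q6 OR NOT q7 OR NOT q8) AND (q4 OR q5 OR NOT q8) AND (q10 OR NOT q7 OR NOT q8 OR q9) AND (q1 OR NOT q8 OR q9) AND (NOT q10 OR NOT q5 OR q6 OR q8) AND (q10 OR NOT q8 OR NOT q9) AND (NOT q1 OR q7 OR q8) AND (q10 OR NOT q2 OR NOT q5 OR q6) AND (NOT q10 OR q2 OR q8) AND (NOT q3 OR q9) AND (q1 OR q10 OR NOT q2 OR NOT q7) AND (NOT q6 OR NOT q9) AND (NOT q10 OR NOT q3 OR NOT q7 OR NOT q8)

q1: True, q2: False, q3: False, q4: True, q5: False, q6: True, q7: False, q8: True, q9: False, q10: True

Set q1 = True.
  then (NOT q1 OR q10) forces q10 = True.
  then (NOT q10 OR NOT q2) forces q2 = False.
  then (NOT q10 OR q2 OR q8) forces q8 = True.
Try q3 = True:
  (NOT q3 OR NOT q5 OR NOT q8) forces q5 = False.
  (q4 OR q5 OR NOT q8) forces q4 = True.
  (NOT q4 OR NOT q9) forces q9 = False.
  clause (NOT q3 OR q9) is falsified — backtrack.
So q3 = False.
  then (NOT q1 OR q3 OR NOT q5) forces q5 = False.
  then (q4 OR q5 OR NOT q8) forces q4 = True.
  then (NOT q4 OR NOT q9) forces q9 = False.
  then (NOT q7 OR q9) forces q7 = False.
Set q6 = True.
All clauses satisfied.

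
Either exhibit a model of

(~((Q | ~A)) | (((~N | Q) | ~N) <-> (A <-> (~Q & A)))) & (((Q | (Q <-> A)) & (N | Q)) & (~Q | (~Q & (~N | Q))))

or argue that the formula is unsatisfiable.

Unsatisfiable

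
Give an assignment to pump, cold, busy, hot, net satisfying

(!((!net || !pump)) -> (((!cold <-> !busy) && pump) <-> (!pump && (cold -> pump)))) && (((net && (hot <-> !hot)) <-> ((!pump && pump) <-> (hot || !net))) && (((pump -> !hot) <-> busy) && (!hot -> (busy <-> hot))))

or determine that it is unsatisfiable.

pump=T, cold=T, busy=F, hot=T, net=T

  !((!net || !pump)) -> (((!cold <-> !busy) && pump) <-> (!pump && (cold -> pump))) = True
    !((!net || !pump)) = True
      !net || !pump = False
        !net = False
        !pump = False
    ((!cold <-> !busy) && pump) <-> (!pump && (cold -> pump)) = True
      (!cold <-> !busy) && pump = False
        !cold <-> !busy = False
          !cold = False
          !busy = True
      !pump && (cold -> pump) = False
        !pump = False
        cold -> pump = True
  ((net && (hot <-> !hot)) <-> ((!pump && pump) <-> (hot || !net))) && (((pump -> !hot) <-> busy) && (!hot -> (busy <-> hot))) = True
    (net && (hot <-> !hot)) <-> ((!pump && pump) <-> (hot || !net)) = True
      net && (hot <-> !hot) = False
        hot <-> !hot = False
          !hot = False
      (!pump && pump) <-> (hot || !net) = False
        !pump && pump = False
          !pump = False
        hot || !net = True
          !net = False
    ((pump -> !hot) <-> busy) && (!hot -> (busy <-> hot)) = True
      (pump -> !hot) <-> busy = True
        pump -> !hot = False
          !hot = False
      !hot -> (busy <-> hot) = True
        !hot = False
        busy <-> hot = False
Both conjuncts True, so the formula holds.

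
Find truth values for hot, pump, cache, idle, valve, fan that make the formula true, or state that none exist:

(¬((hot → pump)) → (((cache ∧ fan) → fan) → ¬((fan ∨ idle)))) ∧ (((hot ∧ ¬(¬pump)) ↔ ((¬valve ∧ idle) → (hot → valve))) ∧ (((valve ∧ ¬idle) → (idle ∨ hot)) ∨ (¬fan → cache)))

hot = True, pump = True, cache = True, idle = True, valve = True, fan = True

  ¬((hot → pump)) → (((cache ∧ fan) → fan) → ¬((fan ∨ idle))) = True
    ¬((hot → pump)) = False
      hot → pump = True
    ((cache ∧ fan) → fan) → ¬((fan ∨ idle)) = False
      (cache ∧ fan) → fan = True
        cache ∧ fan = True
      ¬((fan ∨ idle)) = False
        fan ∨ idle = True
  ((hot ∧ ¬(¬pump)) ↔ ((¬valve ∧ idle) → (hot → valve))) ∧ (((valve ∧ ¬idle) → (idle ∨ hot)) ∨ (¬fan → cache)) = True
    (hot ∧ ¬(¬pump)) ↔ ((¬valve ∧ idle) → (hot → valve)) = True
      hot ∧ ¬(¬pump) = True
        ¬(¬pump) = True
          ¬pump = False
      (¬valve ∧ idle) → (hot → valve) = True
        ¬valve ∧ idle = False
          ¬valve = False
        hot → valve = True
    ((valve ∧ ¬idle) → (idle ∨ hot)) ∨ (¬fan → cache) = True
      (valve ∧ ¬idle) → (idle ∨ hot) = True
        valve ∧ ¬idle = False
          ¬idle = False
        idle ∨ hot = True
      ¬fan → cache = True
        ¬fan = False
Both conjuncts True, so the formula holds.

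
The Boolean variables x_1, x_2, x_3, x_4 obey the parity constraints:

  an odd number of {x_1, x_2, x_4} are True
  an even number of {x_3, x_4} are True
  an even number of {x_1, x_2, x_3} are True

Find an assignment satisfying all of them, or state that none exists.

Adding constraints 1, 2, 3 mod 2: every variable appears an even number of times on the left, so the left side is 0.
But the right sides sum to 1 (mod 2). 0 ≠ 1 — the system is inconsistent.

Unsatisfiable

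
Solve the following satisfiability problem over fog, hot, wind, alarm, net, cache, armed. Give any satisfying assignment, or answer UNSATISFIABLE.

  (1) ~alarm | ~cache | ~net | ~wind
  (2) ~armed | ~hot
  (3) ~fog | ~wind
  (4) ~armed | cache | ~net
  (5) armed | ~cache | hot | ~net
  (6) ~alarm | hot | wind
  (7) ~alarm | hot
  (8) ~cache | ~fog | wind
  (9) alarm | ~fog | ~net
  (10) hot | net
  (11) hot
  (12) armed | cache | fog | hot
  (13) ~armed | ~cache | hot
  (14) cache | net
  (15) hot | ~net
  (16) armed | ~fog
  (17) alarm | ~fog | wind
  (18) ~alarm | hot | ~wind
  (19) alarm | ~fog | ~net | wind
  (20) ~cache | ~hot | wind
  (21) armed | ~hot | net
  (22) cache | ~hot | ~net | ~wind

fog = False, hot = True, wind = False, alarm = False, net = True, cache = False, armed = False

Unit clause (hot) forces hot = True.
In (~armed | ~hot) only ~armed is left, so armed = False.
In (armed | ~fog) only ~fog is left, so fog = False.
In (armed | ~hot | net) only net is left, so net = True.
Set wind = False.
  then (~cache | ~hot | wind) forces cache = False.
Set alarm = False.
All clauses satisfied.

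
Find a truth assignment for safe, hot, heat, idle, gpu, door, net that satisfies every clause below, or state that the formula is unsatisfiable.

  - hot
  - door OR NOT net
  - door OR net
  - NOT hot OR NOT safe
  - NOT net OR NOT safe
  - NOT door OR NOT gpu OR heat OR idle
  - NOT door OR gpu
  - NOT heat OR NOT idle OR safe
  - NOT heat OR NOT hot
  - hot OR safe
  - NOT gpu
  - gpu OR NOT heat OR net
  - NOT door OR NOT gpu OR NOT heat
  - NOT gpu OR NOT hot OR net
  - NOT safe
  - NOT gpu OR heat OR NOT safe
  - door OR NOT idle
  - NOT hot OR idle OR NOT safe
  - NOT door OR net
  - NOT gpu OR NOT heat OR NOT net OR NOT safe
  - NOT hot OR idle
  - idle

Unsatisfiable — no assignment works.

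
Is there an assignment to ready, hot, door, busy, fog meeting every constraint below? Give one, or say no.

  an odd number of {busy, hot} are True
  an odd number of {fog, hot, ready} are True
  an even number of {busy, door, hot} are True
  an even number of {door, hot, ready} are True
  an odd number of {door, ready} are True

ready: False, hot: True, door: True, busy: False, fog: False

{busy, hot}: 1 true → odd ✓
{fog, hot, ready}: 1 true → odd ✓
{busy, door, hot}: 2 true → even ✓
{door, hot, ready}: 2 true → even ✓
{door, ready}: 1 true → odd ✓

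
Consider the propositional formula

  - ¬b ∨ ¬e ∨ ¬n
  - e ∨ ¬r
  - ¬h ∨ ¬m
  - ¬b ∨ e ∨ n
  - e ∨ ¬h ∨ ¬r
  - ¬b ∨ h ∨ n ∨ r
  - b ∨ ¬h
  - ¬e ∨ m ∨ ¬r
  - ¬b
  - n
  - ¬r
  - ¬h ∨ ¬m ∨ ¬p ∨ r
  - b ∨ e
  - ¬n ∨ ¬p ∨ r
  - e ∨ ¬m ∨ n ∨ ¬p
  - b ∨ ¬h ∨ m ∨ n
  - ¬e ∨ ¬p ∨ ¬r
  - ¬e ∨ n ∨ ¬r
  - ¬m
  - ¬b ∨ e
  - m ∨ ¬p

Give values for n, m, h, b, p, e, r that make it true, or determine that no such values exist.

Unit clause (¬b) forces b = False.
Unit clause (n) forces n = True.
Unit clause (¬r) forces r = False.
In (b ∨ e) only e is left, so e = True.
In (¬n ∨ ¬p ∨ r) only ¬p is left, so p = False.
Unit clause (¬m) forces m = False.
In (b ∨ ¬h) only ¬h is left, so h = False.
All clauses satisfied.

n = True, m = False, h = False, b = False, p = False, e = True, r = False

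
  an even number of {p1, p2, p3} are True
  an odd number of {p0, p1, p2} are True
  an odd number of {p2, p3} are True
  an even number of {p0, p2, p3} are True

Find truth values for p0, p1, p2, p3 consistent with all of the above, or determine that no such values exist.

p0 = True, p1 = True, p2 = True, p3 = False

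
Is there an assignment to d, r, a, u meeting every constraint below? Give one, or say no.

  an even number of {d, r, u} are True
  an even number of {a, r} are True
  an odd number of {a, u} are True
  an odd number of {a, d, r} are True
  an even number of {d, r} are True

d: True; r: True; a: True; u: False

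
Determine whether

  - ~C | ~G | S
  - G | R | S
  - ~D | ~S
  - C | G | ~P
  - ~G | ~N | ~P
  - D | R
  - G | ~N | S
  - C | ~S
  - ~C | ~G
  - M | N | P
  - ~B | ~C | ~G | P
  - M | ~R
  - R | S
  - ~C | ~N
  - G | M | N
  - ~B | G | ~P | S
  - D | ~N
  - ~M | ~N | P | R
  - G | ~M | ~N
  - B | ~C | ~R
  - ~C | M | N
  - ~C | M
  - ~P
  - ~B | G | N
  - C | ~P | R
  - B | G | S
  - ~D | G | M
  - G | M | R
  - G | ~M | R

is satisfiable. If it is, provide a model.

Unit clause (~P) forces P = False.
Set G = True.
  then (~C | ~G) forces C = False.
  then (C | ~S) forces S = False.
  then (R | S) forces R = True.
  then (M | ~R) forces M = True.
Set N = False.
Set D = False.
Set B = False.
All clauses satisfied.

G=T; N=F; S=F; M=T; C=F; D=F; P=F; R=T; B=F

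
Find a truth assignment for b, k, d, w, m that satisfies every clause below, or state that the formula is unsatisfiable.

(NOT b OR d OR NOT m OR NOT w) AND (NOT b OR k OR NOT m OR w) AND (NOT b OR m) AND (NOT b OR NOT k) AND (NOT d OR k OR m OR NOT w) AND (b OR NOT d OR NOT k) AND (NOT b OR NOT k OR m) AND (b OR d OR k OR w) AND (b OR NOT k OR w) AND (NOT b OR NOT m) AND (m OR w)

Try b = True:
  (NOT b OR m) forces m = True.
  clause (NOT b OR NOT m) is falsified — backtrack.
So b = False.
Set k = True.
  then (b OR NOT d OR NOT k) forces d = False.
  then (b OR NOT k OR w) forces w = True.
Set m = False.
All clauses satisfied.

b = False, k = True, d = False, w = True, m = False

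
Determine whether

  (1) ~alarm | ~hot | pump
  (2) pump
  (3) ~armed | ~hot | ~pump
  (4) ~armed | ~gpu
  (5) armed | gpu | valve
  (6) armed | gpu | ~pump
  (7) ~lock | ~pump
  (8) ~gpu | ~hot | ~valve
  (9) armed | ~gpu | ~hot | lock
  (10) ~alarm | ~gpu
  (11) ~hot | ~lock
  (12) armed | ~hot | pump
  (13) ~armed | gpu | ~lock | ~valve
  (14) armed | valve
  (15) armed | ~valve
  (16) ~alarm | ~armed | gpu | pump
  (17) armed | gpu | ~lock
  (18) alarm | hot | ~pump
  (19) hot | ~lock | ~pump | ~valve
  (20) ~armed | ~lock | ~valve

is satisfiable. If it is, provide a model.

pump = True, gpu = False, armed = True, valve = True, lock = False, alarm = True, hot = False

Unit clause (pump) forces pump = True.
In (~lock | ~pump) only ~lock is left, so lock = False.
Set gpu = False.
  then (armed | gpu | ~pump) forces armed = True.
  then (~armed | ~hot | ~pump) forces hot = False.
  then (alarm | hot | ~pump) forces alarm = True.
Set valve = True.
All clauses satisfied.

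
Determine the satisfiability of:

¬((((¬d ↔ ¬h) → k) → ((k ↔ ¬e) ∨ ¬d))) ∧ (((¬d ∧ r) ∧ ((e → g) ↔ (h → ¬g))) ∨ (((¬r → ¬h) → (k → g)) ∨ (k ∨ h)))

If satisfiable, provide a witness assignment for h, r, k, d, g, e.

h=F; r=T; k=F; d=T; g=T; e=F

  ¬((((¬d ↔ ¬h) → k) → ((k ↔ ¬e) ∨ ¬d))) = True
    ((¬d ↔ ¬h) → k) → ((k ↔ ¬e) ∨ ¬d) = False
      (¬d ↔ ¬h) → k = True
        ¬d ↔ ¬h = False
          ¬d = False
          ¬h = True
      (k ↔ ¬e) ∨ ¬d = False
        k ↔ ¬e = False
          ¬e = True
        ¬d = False
  ((¬d ∧ r) ∧ ((e → g) ↔ (h → ¬g))) ∨ (((¬r → ¬h) → (k → g)) ∨ (k ∨ h)) = True
    (¬d ∧ r) ∧ ((e → g) ↔ (h → ¬g)) = False
      ¬d ∧ r = False
        ¬d = False
      (e → g) ↔ (h → ¬g) = True
        e → g = True
        h → ¬g = True
          ¬g = False
    ((¬r → ¬h) → (k → g)) ∨ (k ∨ h) = True
      (¬r → ¬h) → (k → g) = True
        ¬r → ¬h = True
          ¬r = False
          ¬h = True
        k → g = True
      k ∨ h = False
Both conjuncts True, so the formula holds.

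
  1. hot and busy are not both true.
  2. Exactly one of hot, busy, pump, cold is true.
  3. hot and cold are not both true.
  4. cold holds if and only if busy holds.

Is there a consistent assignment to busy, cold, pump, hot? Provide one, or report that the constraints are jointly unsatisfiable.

busy = False, cold = False, pump = True, hot = False

  (1) hot=F, busy=F — not both ✓
  (2) {hot, busy, pump, cold}: 1 true — exactly one ✓
  (3) hot=F, cold=F — not both ✓
  (4) cold=F, busy=F — same ✓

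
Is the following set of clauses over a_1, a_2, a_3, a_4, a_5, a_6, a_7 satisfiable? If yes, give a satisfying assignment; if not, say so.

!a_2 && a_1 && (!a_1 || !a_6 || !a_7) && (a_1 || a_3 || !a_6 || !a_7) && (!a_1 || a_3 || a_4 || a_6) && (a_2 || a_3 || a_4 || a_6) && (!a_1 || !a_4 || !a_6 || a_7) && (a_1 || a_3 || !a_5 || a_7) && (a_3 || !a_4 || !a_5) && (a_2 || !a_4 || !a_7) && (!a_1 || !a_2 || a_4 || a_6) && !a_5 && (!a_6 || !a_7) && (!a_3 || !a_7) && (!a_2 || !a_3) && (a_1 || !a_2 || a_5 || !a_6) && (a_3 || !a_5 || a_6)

Unit clause (!a_2) forces a_2 = False.
Unit clause (a_1) forces a_1 = True.
Unit clause (!a_5) forces a_5 = False.
Set a_3 = False.
Set a_4 = True.
  then (a_2 || !a_4 || !a_7) forces a_7 = False.
  then (!a_1 || !a_4 || !a_6 || a_7) forces a_6 = False.
All clauses satisfied.

a_1 = True, a_2 = False, a_3 = False, a_4 = True, a_5 = False, a_6 = False, a_7 = False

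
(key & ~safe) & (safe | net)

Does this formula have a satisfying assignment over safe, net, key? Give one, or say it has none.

safe: False, net: True, key: True

  key & ~safe = True
    ~safe = True
  safe | net = True
Both conjuncts True, so the formula holds.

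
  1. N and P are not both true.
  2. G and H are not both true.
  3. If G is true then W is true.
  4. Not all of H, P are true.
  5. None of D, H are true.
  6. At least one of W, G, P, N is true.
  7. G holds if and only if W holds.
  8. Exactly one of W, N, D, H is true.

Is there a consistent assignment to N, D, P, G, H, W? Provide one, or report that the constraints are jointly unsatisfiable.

N: False, D: False, P: True, G: True, H: False, W: True

  (1) N=F, P=T — not both ✓
  (2) G=T, H=F — not both ✓
  (3) G=T ⇒ W: T ✓
  (4) {H, P}: 1/2 true — not all ✓
  (5) {D, H}: 0 true — none ✓
  (6) {W, G, P, N}: 3 true — at least one ✓
  (7) G=T, W=T — same ✓
  (8) {W, N, D, H}: 1 true — exactly one ✓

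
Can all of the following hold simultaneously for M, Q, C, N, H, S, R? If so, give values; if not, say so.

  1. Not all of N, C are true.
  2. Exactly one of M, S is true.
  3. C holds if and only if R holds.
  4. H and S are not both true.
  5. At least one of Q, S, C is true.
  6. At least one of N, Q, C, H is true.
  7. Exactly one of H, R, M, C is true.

M=T, Q=T, C=F, N=T, H=F, S=F, R=F

  (1) {N, C}: 1/2 true — not all ✓
  (2) {M, S}: 1 true — exactly one ✓
  (3) C=F, R=F — same ✓
  (4) H=F, S=F — not both ✓
  (5) {Q, S, C}: 1 true — at least one ✓
  (6) {N, Q, C, H}: 2 true — at least one ✓
  (7) {H, R, M, C}: 1 true — exactly one ✓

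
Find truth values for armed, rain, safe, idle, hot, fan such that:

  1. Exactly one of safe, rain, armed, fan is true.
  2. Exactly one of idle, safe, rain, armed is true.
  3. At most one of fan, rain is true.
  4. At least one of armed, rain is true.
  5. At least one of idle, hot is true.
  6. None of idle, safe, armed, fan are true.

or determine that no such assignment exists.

armed: False, rain: True, safe: False, idle: False, hot: True, fan: False

  (1) {safe, rain, armed, fan}: 1 true — exactly one ✓
  (2) {idle, safe, rain, armed}: 1 true — exactly one ✓
  (3) {fan, rain}: 1 true — at most one ✓
  (4) {armed, rain}: 1 true — at least one ✓
  (5) {idle, hot}: 1 true — at least one ✓
  (6) {idle, safe, armed, fan}: 0 true — none ✓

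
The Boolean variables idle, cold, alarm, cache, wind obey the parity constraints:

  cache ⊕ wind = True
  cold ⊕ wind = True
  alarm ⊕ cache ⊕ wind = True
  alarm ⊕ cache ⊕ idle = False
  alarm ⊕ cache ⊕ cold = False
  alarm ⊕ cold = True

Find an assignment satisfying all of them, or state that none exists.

idle = True, cold = True, alarm = False, cache = True, wind = False

cache ⊕ wind = T ⊕ F = True ✓
cold ⊕ wind = T ⊕ F = True ✓
alarm ⊕ cache ⊕ wind = F ⊕ T ⊕ F = True ✓
alarm ⊕ cache ⊕ idle = F ⊕ T ⊕ T = False ✓
alarm ⊕ cache ⊕ cold = F ⊕ T ⊕ T = False ✓
alarm ⊕ cold = F ⊕ T = True ✓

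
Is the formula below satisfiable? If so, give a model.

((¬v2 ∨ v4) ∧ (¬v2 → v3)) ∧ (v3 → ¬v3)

v2=T, v3=F, v4=T

  (¬v2 ∨ v4) ∧ (¬v2 → v3) = True
    ¬v2 ∨ v4 = True
      ¬v2 = False
    ¬v2 → v3 = True
      ¬v2 = False
  v3 → ¬v3 = True
    ¬v3 = True
Both conjuncts True, so the formula holds.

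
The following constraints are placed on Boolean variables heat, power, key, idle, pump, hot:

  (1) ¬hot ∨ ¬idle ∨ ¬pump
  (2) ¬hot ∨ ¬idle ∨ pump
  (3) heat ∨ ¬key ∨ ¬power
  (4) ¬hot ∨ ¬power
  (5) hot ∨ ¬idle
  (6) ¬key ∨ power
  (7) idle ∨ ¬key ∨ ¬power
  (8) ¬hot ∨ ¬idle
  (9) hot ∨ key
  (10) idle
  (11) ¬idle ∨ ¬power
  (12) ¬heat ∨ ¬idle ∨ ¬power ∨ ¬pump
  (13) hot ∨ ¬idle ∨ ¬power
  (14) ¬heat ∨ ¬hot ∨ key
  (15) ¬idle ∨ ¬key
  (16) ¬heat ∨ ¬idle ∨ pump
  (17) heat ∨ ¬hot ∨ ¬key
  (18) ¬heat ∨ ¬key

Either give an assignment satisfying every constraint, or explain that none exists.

Case idle = True:
  (hot ∨ ¬idle) forces hot = True.
  Clause (¬hot ∨ ¬idle) is falsified — contradiction.
Case idle = False:
  Clause (idle) is falsified — contradiction.
Both cases fail, so the formula is unsatisfiable.

Unsatisfiable — no assignment works.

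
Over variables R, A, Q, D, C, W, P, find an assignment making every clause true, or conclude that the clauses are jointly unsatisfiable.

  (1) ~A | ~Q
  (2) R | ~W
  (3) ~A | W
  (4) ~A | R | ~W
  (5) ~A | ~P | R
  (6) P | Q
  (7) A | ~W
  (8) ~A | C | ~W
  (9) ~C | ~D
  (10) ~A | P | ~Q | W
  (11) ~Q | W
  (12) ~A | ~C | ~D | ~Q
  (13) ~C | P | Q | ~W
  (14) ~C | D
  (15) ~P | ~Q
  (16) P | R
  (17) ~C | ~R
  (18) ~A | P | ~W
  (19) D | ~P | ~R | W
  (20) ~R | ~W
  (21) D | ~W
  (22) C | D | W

R = False; A = False; Q = False; D = True; C = False; W = False; P = True

Set R = False.
  then (R | ~W) forces W = False.
  then (~A | W) forces A = False.
  then (~Q | W) forces Q = False.
  then (P | R) forces P = True.
Set D = True.
  then (~C | ~D) forces C = False.
All clauses satisfied.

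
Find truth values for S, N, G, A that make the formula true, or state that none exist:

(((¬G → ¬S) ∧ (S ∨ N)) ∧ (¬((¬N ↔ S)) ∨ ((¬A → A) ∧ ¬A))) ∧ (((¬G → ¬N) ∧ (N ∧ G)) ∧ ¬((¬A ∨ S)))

Case G = True: the formula simplifies to ((S ∨ N) ∧ (¬((¬N ↔ S)) ∨ ((¬A → A) ∧ ¬A))) ∧ (N ∧ ¬((¬A ∨ S))).
  A = True: simplifies to ((S ∨ N) ∧ ¬((¬N ↔ S))) ∧ (N ∧ ¬S).
    S = True: the conjunct ¬S is False.
    S = False: simplifies to (N ∧ ¬N) ∧ N.
      N = True: the conjunct ¬N is False.
      N = False: the conjunct N is False.
  A = False: the conjunct ¬((¬A ∨ S)) becomes ¬((True ∨ S)) = False.
Case G = False: the conjunct G is False.
Both cases fail — unsatisfiable.

Unsatisfiable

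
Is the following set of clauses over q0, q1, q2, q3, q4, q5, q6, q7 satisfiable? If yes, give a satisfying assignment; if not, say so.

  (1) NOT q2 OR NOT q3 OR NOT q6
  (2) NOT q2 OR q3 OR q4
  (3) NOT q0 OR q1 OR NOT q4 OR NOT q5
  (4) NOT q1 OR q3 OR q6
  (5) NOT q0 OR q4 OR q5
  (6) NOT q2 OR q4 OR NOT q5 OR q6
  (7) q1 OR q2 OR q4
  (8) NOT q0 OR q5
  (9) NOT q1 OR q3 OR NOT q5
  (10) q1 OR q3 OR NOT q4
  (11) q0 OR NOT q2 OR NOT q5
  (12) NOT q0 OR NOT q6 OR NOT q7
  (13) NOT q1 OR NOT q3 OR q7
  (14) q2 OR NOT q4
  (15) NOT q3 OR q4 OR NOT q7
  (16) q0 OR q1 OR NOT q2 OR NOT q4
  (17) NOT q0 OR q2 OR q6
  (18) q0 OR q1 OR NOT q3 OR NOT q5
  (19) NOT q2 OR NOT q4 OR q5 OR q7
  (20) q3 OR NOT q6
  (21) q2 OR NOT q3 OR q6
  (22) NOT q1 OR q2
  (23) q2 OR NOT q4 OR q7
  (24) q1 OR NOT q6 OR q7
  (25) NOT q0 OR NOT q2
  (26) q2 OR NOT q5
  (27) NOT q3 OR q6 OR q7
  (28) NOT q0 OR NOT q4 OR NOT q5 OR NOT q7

Set q0 = False.
Set q1 = True.
  then (NOT q1 OR q2) forces q2 = True.
  then (q0 OR NOT q2 OR NOT q5) forces q5 = False.
Set q3 = True.
  then (NOT q2 OR NOT q3 OR NOT q6) forces q6 = False.
  then (NOT q1 OR NOT q3 OR q7) forces q7 = True.
  then (NOT q3 OR q4 OR NOT q7) forces q4 = True.
All clauses satisfied.

q0 = False, q1 = True, q2 = True, q3 = True, q4 = True, q5 = False, q6 = False, q7 = True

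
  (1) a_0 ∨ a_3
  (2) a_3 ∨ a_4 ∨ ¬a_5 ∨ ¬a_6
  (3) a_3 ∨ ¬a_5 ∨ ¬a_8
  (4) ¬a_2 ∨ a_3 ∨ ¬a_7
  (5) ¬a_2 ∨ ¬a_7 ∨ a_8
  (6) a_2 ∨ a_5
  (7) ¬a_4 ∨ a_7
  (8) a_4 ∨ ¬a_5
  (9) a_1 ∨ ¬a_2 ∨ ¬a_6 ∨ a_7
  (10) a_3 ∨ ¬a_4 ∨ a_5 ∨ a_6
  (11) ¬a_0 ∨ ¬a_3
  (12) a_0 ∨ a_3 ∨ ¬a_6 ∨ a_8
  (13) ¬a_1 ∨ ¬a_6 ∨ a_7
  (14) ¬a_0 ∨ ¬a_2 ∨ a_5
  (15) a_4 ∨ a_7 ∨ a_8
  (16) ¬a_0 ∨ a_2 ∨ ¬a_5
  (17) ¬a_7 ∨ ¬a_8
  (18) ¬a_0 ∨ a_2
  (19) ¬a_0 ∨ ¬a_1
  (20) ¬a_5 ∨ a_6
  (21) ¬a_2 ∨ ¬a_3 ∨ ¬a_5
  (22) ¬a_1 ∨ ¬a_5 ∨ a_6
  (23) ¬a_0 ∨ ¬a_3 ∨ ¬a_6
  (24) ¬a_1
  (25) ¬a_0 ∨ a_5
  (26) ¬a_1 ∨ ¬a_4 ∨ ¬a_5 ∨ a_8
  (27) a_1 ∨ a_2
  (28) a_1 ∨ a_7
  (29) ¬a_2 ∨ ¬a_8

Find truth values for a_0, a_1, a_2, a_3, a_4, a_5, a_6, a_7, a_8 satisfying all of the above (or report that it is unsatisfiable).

Unsatisfiable

Case a_1 = True:
  Clause (¬a_1) is falsified — contradiction.
Case a_1 = False:
  (a_1 ∨ a_2) forces a_2 = True.
  (a_1 ∨ a_7) forces a_7 = True.
  (¬a_2 ∨ a_3 ∨ ¬a_7) forces a_3 = True.
  (¬a_2 ∨ ¬a_7 ∨ a_8) forces a_8 = True.
  Clause (¬a_7 ∨ ¬a_8) is falsified — contradiction.
Both cases fail, so the formula is unsatisfiable.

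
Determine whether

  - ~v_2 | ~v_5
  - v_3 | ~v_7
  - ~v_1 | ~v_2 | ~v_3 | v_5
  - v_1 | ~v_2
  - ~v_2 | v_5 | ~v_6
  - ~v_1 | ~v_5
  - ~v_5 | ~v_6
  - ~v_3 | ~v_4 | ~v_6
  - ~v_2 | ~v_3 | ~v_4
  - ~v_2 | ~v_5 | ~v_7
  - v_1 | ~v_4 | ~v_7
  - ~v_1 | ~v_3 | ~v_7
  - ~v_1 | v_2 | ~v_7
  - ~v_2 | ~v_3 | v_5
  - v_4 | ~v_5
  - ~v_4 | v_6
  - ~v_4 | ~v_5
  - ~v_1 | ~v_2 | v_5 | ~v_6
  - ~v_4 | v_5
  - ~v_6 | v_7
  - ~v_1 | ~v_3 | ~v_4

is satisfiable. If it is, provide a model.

v_1 = False, v_2 = False, v_3 = False, v_4 = False, v_5 = False, v_6 = False, v_7 = False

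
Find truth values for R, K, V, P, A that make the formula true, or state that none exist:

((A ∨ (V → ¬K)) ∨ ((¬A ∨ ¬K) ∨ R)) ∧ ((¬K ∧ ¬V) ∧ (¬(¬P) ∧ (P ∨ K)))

R = True, K = False, V = False, P = True, A = False

  (A ∨ (V → ¬K)) ∨ ((¬A ∨ ¬K) ∨ R) = True
    A ∨ (V → ¬K) = True
      V → ¬K = True
        ¬K = True
    (¬A ∨ ¬K) ∨ R = True
      ¬A ∨ ¬K = True
        ¬A = True
        ¬K = True
  (¬K ∧ ¬V) ∧ (¬(¬P) ∧ (P ∨ K)) = True
    ¬K ∧ ¬V = True
      ¬K = True
      ¬V = True
    ¬(¬P) ∧ (P ∨ K) = True
      ¬(¬P) = True
        ¬P = False
      P ∨ K = True
Both conjuncts True, so the formula holds.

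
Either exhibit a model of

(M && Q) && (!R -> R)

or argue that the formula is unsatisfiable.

R = True; Q = True; M = True

  M && Q = True
  !R -> R = True
    !R = False
Both conjuncts True, so the formula holds.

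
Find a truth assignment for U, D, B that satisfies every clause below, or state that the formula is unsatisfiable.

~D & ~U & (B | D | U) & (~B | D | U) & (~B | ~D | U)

UNSATISFIABLE

Case U = True:
  Clause (~U) is falsified — contradiction.
Case U = False:
  (~D) forces D = False.
  (B | D | U) forces B = True.
  Clause (~B | D | U) is falsified — contradiction.
Both cases fail, so the formula is unsatisfiable.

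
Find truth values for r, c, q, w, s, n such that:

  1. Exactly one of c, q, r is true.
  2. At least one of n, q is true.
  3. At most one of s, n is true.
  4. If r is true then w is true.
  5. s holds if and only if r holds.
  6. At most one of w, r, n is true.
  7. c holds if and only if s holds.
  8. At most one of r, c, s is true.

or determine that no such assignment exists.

r = False, c = False, q = True, w = True, s = False, n = False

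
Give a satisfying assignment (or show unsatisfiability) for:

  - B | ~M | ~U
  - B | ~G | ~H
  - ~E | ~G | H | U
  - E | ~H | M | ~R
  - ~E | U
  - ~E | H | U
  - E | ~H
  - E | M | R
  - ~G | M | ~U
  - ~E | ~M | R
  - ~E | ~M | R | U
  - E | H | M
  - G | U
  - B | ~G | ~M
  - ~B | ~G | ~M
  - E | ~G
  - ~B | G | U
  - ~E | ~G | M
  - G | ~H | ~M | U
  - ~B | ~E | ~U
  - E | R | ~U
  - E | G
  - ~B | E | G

G = False, U = True, R = True, M = False, E = True, B = False, H = False

Set G = False.
  then (G | U) forces U = True.
  then (E | G) forces E = True.
  then (~B | ~E | ~U) forces B = False.
  then (B | ~M | ~U) forces M = False.
Set R = True.
Set H = False.
All clauses satisfied.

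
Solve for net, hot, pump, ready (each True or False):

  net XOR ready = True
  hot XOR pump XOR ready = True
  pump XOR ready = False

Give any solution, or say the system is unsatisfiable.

net = False, hot = True, pump = True, ready = True

net XOR ready = F XOR T = True ✓
hot XOR pump XOR ready = T XOR T XOR T = True ✓
pump XOR ready = T XOR T = False ✓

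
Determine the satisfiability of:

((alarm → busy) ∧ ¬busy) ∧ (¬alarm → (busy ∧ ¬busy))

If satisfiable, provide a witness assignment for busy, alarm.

Case busy = True: the conjunct ¬busy is False.
Case busy = False: the formula simplifies to ¬alarm ∧ alarm.
  alarm = True: the conjunct ¬alarm is False.
  alarm = False: the conjunct alarm is False.
Both cases fail — unsatisfiable.

The formula is unsatisfiable.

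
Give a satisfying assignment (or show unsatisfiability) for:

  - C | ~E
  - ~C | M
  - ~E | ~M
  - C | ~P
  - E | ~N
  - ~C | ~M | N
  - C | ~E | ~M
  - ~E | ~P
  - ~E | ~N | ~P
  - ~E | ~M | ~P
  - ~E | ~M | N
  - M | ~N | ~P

Try C = True:
  (~C | M) forces M = True.
  (~E | ~M) forces E = False.
  (E | ~N) forces N = False.
  clause (~C | ~M | N) is falsified — backtrack.
So C = False.
  then (C | ~E) forces E = False.
  then (C | ~P) forces P = False.
  then (E | ~N) forces N = False.
Set M = True.
All clauses satisfied.

C = False, E = False, P = False, N = False, M = True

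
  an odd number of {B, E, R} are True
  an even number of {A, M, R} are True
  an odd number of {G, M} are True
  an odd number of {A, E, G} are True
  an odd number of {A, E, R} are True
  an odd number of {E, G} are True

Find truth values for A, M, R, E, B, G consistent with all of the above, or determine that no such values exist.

The formula is unsatisfiable.

Adding constraints 2, 3, 5, 6 mod 2: every variable appears an even number of times on the left, so the left side is 0.
But the right sides sum to 1 (mod 2). 0 ≠ 1 — the system is inconsistent.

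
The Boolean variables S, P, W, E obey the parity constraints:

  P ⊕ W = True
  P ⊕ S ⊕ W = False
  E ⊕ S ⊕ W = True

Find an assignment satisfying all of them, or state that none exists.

S = True, P = False, W = True, E = True

P ⊕ W = F ⊕ T = True ✓
P ⊕ S ⊕ W = F ⊕ T ⊕ T = False ✓
E ⊕ S ⊕ W = T ⊕ T ⊕ T = True ✓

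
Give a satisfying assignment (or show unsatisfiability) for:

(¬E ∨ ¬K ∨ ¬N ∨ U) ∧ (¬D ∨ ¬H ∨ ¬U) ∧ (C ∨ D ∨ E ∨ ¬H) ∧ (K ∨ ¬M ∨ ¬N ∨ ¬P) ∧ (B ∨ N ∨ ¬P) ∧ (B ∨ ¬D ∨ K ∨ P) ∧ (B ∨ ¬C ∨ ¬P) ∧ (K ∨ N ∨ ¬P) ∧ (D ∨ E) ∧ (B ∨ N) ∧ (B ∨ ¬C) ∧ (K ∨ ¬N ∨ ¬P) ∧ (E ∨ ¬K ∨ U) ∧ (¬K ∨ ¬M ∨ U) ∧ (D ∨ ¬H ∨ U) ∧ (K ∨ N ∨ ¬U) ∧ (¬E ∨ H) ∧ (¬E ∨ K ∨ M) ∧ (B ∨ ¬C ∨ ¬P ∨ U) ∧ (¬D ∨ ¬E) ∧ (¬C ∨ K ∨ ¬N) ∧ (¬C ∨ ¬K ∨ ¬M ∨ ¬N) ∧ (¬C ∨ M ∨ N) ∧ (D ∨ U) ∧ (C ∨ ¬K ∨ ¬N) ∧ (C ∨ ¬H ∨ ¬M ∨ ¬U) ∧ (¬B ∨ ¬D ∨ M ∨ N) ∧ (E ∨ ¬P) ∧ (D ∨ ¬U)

Set B = True.
Try E = True:
  (¬E ∨ H) forces H = True.
  (¬D ∨ ¬E) forces D = False.
  (D ∨ ¬H ∨ U) forces U = True.
  clause (D ∨ ¬U) is falsified — backtrack.
So E = False.
  then (D ∨ E) forces D = True.
  then (E ∨ ¬P) forces P = False.
Set M = False.
  then (¬B ∨ ¬D ∨ M ∨ N) forces N = True.
Set H = False.
Set C = False.
  then (C ∨ ¬K ∨ ¬N) forces K = False.
Set U = True.
All clauses satisfied.

B: True; E: False; P: False; M: False; H: False; D: True; C: False; K: False; U: True; N: True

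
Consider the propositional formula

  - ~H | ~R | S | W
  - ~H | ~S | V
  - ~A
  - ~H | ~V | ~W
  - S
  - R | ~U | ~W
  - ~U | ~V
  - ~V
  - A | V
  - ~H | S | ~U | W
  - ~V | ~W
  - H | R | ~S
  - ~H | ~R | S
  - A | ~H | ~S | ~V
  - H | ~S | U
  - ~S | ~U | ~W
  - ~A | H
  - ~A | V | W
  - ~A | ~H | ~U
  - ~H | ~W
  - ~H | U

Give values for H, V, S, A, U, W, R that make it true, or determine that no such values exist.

No satisfying assignment exists.

Case V = True:
  Clause (~V) is falsified — contradiction.
Case V = False:
  (~A) forces A = False.
  Clause (A | V) is falsified — contradiction.
Both cases fail, so the formula is unsatisfiable.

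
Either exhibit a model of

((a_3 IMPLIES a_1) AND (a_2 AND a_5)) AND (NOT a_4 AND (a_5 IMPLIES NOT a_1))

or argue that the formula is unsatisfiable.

a_1 = False, a_2 = True, a_3 = False, a_4 = False, a_5 = True

  (a_3 IMPLIES a_1) AND (a_2 AND a_5) = True
    a_3 IMPLIES a_1 = True
    a_2 AND a_5 = True
  NOT a_4 AND (a_5 IMPLIES NOT a_1) = True
    NOT a_4 = True
    a_5 IMPLIES NOT a_1 = True
      NOT a_1 = True
Both conjuncts True, so the formula holds.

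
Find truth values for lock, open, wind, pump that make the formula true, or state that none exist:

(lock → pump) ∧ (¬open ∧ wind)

lock=T, open=F, wind=T, pump=T

  lock → pump = True
  ¬open ∧ wind = True
    ¬open = True
Both conjuncts True, so the formula holds.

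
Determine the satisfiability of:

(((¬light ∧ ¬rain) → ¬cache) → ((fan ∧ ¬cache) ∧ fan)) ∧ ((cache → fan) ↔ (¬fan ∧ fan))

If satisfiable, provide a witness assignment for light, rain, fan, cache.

light=F, rain=F, fan=F, cache=T

  ((¬light ∧ ¬rain) → ¬cache) → ((fan ∧ ¬cache) ∧ fan) = True
    (¬light ∧ ¬rain) → ¬cache = False
      ¬light ∧ ¬rain = True
        ¬light = True
        ¬rain = True
      ¬cache = False
    (fan ∧ ¬cache) ∧ fan = False
      fan ∧ ¬cache = False
        ¬cache = False
  (cache → fan) ↔ (¬fan ∧ fan) = True
    cache → fan = False
    ¬fan ∧ fan = False
      ¬fan = True
Both conjuncts True, so the formula holds.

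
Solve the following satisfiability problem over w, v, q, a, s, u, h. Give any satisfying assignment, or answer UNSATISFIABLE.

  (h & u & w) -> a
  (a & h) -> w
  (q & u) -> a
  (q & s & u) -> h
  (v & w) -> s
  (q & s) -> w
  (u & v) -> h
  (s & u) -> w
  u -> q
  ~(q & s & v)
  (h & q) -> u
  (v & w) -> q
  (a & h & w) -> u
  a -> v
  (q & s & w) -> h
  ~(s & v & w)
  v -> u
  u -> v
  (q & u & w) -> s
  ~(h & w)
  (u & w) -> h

w: False; v: False; q: False; a: False; s: True; u: False; h: False

Set w = False.
Set v = False.
  then (~u | v) forces u = False.
  then (~a | v) forces a = False.
Set q = False.
Set s = True.
Set h = False.
All clauses satisfied.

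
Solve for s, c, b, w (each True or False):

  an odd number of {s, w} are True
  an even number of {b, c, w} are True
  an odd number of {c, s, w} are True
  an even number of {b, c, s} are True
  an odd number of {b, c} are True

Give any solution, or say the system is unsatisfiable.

Adding constraints 1, 2, 4 mod 2: every variable appears an even number of times on the left, so the left side is 0.
But the right sides sum to 1 (mod 2). 0 ≠ 1 — the system is inconsistent.

The formula is unsatisfiable.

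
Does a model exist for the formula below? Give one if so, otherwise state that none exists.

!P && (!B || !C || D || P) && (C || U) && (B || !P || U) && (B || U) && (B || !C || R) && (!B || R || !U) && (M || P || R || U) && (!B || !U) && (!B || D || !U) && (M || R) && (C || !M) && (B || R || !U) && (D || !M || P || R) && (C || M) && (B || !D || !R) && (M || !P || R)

M=F, B=F, R=T, C=T, D=F, P=F, U=T

Unit clause (!P) forces P = False.
Set M = False.
  then (M || R) forces R = True.
  then (C || M) forces C = True.
Set B = False.
  then (B || U) forces U = True.
  then (B || !D || !R) forces D = False.
All clauses satisfied.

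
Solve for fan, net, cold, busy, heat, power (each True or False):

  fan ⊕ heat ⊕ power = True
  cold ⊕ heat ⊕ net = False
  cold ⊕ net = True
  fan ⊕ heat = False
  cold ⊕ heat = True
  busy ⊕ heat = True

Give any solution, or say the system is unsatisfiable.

fan = True, net = True, cold = False, busy = False, heat = True, power = True

fan ⊕ heat ⊕ power = T ⊕ T ⊕ T = True ✓
cold ⊕ heat ⊕ net = F ⊕ T ⊕ T = False ✓
cold ⊕ net = F ⊕ T = True ✓
fan ⊕ heat = T ⊕ T = False ✓
cold ⊕ heat = F ⊕ T = True ✓
busy ⊕ heat = F ⊕ T = True ✓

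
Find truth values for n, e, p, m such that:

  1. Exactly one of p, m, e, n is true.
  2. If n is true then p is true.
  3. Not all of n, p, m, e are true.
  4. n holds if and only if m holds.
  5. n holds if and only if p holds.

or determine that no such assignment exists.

n: False; e: True; p: False; m: False

  (1) {p, m, e, n}: 1 true — exactly one ✓
  (2) n=F ⇒ p: vacuous ✓
  (3) {n, p, m, e}: 1/4 true — not all ✓
  (4) n=F, m=F — same ✓
  (5) n=F, p=F — same ✓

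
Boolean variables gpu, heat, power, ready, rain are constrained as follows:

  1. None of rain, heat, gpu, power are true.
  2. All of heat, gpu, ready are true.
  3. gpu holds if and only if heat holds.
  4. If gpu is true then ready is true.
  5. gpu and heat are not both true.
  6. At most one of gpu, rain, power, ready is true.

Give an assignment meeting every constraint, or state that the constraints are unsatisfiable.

Case gpu = True:
  Constraint (1) is violated (gpu=T) — contradiction.
Case gpu = False:
  Constraint (2) is violated (gpu=F) — contradiction.
Both cases fail — unsatisfiable.

UNSATISFIABLE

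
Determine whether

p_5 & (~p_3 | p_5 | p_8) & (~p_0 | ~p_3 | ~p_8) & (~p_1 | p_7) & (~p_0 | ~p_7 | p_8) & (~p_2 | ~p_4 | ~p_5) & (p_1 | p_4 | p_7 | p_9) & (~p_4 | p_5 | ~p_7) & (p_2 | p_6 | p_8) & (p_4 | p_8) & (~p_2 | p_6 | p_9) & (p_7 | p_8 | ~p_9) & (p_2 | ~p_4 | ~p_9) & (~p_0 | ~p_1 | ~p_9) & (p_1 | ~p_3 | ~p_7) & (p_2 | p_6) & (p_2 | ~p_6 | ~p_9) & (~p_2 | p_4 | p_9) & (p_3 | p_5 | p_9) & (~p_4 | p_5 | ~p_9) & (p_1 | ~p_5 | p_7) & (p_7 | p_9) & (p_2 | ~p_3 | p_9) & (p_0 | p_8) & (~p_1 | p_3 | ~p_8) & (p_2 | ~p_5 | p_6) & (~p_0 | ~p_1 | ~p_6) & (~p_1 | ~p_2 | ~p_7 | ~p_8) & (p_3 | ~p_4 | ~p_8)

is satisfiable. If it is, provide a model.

p_0=T, p_1=F, p_2=F, p_3=F, p_4=F, p_5=T, p_6=T, p_7=T, p_8=T, p_9=F

Unit clause (p_5) forces p_5 = True.
Set p_0 = True.
Try p_1 = True:
  (~p_1 | p_7) forces p_7 = True.
  (~p_0 | ~p_7 | p_8) forces p_8 = True.
  (~p_0 | ~p_3 | ~p_8) forces p_3 = False.
  clause (~p_1 | p_3 | ~p_8) is falsified — backtrack.
So p_1 = False.
  then (p_1 | ~p_5 | p_7) forces p_7 = True.
  then (~p_0 | ~p_7 | p_8) forces p_8 = True.
  then (p_1 | ~p_3 | ~p_7) forces p_3 = False.
  then (p_3 | ~p_4 | ~p_8) forces p_4 = False.
Set p_2 = False.
  then (p_2 | p_6) forces p_6 = True.
  then (p_2 | ~p_6 | ~p_9) forces p_9 = False.
All clauses satisfied.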